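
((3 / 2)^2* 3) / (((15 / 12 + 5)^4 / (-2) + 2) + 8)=-3456 / 385505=-0.01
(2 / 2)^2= 1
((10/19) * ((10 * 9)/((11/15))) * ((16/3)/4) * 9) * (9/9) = 162000/209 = 775.12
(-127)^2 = 16129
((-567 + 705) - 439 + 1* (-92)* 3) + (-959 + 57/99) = -50669/33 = -1535.42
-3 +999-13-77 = 906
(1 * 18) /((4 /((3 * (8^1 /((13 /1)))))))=108 /13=8.31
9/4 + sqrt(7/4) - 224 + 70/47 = -41409/188 + sqrt(7)/2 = -218.94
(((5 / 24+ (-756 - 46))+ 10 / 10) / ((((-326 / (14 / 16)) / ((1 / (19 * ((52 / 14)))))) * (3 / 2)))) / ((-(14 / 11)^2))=-2325499 / 185522688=-0.01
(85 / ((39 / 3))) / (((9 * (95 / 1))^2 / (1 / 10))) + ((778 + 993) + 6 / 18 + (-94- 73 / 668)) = 10647389121353 / 6348221100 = 1677.22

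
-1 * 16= -16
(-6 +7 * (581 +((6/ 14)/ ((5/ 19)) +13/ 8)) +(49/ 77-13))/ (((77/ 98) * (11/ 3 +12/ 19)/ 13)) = 1327442961/ 84700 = 15672.29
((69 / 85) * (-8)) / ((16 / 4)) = -138 / 85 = -1.62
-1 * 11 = -11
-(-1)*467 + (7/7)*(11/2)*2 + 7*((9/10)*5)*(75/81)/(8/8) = 3043/6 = 507.17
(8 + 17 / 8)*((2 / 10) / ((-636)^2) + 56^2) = 57082475529 / 1797760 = 31752.00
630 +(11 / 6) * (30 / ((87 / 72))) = 19590 / 29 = 675.52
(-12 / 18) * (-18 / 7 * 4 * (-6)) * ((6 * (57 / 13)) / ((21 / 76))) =-2495232 / 637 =-3917.16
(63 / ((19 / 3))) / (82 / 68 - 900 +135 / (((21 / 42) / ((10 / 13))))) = -0.01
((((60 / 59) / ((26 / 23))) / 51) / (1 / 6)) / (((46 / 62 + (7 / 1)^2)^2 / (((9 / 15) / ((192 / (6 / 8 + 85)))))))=7581329 / 661411515648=0.00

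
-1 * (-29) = 29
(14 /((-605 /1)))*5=-0.12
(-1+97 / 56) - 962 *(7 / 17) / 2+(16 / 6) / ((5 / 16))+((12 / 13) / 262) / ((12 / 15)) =-4591128107 / 24318840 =-188.79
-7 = -7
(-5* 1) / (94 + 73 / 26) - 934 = -2351008 / 2517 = -934.05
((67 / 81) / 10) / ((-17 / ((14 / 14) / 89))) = -67 / 1225530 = -0.00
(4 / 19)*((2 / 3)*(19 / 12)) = 2 / 9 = 0.22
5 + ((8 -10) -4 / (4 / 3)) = 0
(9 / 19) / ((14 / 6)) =27 / 133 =0.20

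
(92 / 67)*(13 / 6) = 598 / 201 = 2.98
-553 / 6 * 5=-460.83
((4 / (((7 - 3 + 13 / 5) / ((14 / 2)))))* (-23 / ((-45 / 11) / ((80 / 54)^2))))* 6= 2060800 / 6561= 314.10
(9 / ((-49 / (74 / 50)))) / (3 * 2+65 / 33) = -10989 / 322175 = -0.03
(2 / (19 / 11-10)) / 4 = -11 / 182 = -0.06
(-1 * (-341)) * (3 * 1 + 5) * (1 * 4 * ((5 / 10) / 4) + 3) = 9548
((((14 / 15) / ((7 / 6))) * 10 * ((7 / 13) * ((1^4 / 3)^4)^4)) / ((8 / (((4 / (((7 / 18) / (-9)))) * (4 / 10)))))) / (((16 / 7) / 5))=-0.00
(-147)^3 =-3176523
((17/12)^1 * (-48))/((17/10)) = -40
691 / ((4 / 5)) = 3455 / 4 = 863.75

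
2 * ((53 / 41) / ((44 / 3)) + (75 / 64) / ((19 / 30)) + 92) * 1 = 25758679 / 137104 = 187.88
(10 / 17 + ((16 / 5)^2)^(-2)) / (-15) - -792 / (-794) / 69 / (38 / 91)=-14394094783 / 193286176768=-0.07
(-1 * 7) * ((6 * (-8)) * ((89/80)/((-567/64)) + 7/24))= 7534/135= 55.81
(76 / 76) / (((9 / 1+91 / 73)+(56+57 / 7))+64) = 511 / 70717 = 0.01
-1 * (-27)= 27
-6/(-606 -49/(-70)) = 60/6053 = 0.01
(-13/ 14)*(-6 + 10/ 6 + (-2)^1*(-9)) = -533/ 42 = -12.69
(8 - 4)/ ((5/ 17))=68/ 5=13.60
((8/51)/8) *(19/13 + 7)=110/663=0.17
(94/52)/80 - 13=-26993/2080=-12.98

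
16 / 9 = 1.78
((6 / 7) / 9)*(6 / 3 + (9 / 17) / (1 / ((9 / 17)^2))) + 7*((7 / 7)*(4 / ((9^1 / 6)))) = 649002 / 34391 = 18.87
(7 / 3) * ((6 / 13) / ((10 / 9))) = 63 / 65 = 0.97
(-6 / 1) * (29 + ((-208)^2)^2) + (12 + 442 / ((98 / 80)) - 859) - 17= -11230642853.18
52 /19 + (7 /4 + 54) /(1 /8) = 8526 /19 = 448.74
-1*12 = -12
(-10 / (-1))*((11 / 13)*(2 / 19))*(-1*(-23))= 5060 / 247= 20.49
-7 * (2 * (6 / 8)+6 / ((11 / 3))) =-483 / 22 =-21.95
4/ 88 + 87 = 1915/ 22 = 87.05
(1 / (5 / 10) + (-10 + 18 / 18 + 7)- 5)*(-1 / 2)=5 / 2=2.50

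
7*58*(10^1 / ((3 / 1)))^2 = 40600 / 9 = 4511.11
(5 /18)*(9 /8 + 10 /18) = 605 /1296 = 0.47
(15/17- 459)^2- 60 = 60635604/289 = 209811.78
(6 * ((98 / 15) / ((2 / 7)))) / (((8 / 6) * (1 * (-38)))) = -1029 / 380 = -2.71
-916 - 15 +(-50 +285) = -696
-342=-342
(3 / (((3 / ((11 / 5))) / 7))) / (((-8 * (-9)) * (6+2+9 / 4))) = 0.02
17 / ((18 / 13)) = 12.28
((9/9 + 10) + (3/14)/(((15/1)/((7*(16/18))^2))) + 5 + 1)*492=1165876/135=8636.12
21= 21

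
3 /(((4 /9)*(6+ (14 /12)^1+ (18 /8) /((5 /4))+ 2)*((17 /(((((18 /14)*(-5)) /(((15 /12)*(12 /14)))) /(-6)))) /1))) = 405 /11186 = 0.04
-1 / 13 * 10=-10 / 13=-0.77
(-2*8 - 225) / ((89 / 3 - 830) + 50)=723 / 2251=0.32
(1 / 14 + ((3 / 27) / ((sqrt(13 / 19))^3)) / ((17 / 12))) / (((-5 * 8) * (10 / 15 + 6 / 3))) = -19 * sqrt(247) / 229840-3 / 4480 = -0.00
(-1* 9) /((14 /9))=-81 /14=-5.79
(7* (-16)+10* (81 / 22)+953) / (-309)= -9656 / 3399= -2.84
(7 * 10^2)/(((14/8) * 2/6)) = 1200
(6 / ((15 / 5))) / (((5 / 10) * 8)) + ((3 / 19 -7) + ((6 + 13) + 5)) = 671 / 38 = 17.66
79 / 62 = 1.27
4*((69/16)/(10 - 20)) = -69/40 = -1.72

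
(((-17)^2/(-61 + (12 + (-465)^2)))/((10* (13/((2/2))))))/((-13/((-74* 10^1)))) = 10693/18266872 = 0.00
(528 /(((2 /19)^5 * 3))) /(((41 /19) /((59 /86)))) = 4329662.05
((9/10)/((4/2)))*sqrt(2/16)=9*sqrt(2)/80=0.16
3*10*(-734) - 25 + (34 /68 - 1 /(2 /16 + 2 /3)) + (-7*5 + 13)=-838575 /38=-22067.76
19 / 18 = 1.06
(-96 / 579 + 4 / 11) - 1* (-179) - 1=378314 / 2123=178.20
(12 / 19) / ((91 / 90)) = 1080 / 1729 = 0.62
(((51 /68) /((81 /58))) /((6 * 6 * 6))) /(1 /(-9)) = -29 /1296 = -0.02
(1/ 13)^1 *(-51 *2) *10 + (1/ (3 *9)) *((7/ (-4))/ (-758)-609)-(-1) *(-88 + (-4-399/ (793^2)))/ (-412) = -534453559884065/ 5302449737208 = -100.79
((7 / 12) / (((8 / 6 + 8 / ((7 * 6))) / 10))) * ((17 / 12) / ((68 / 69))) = 5635 / 1024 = 5.50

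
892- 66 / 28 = 12455 / 14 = 889.64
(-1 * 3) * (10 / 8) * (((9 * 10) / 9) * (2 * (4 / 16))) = -18.75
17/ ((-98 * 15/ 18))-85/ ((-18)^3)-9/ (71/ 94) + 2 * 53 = 9525012103/ 101447640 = 93.89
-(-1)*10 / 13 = 10 / 13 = 0.77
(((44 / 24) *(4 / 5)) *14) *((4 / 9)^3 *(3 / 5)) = 19712 / 18225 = 1.08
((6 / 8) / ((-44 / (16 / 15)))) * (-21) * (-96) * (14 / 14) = -2016 / 55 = -36.65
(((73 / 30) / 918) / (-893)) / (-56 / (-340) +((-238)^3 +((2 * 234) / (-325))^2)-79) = 9125 / 41443721999133876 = 0.00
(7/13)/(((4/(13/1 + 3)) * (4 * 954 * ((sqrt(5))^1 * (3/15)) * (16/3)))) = 7 * sqrt(5)/66144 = 0.00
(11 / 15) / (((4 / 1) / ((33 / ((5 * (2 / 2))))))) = 1.21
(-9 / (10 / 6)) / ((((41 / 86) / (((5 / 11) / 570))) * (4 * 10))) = -387 / 1713800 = -0.00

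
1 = 1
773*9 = 6957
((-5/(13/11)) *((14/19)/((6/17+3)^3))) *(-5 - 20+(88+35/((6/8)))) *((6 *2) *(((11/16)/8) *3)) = -6845356595/243960912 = -28.06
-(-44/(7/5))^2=-48400/49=-987.76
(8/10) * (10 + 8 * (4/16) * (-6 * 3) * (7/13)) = -488/65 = -7.51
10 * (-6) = -60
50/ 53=0.94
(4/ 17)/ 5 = 4/ 85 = 0.05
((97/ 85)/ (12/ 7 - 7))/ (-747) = 679/ 2349315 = 0.00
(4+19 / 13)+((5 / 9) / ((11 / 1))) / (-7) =49138 / 9009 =5.45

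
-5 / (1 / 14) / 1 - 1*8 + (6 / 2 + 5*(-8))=-115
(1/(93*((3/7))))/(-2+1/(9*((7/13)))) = -49/3503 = -0.01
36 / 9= 4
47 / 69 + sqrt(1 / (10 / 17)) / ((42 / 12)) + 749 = sqrt(170) / 35 + 51728 / 69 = 750.05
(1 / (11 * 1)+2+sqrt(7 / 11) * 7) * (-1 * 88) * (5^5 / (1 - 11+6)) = 143750+43750 * sqrt(77) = 527654.69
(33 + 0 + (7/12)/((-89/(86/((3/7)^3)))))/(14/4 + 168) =372551/2472687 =0.15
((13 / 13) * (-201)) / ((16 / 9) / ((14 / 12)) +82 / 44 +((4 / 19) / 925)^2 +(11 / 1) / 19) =-28683272598750 / 566015624267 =-50.68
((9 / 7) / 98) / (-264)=-3 / 60368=-0.00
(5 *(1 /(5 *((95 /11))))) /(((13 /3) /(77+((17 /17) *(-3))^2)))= 2838 /1235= 2.30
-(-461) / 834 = 461 / 834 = 0.55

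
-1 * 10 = -10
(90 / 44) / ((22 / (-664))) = -7470 / 121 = -61.74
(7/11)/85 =7/935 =0.01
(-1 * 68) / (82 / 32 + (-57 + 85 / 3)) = 3264 / 1253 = 2.60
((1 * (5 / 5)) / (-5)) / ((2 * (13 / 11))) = -11 / 130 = -0.08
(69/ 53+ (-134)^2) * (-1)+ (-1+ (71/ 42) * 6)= -6658767/ 371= -17948.16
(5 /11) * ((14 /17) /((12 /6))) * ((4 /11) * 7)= 980 /2057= 0.48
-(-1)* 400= 400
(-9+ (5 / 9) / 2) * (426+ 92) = -40663 / 9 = -4518.11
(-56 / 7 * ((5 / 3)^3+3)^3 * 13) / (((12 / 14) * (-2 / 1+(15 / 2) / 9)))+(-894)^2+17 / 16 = 266248511443 / 314928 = 845426.61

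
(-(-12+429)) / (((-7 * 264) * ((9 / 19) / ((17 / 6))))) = 44897 / 33264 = 1.35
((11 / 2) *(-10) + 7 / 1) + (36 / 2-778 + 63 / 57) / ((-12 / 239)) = 3435197 / 228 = 15066.65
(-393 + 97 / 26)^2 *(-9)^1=-921911769 / 676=-1363774.81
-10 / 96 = -5 / 48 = -0.10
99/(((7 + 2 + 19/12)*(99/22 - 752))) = -2376/189865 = -0.01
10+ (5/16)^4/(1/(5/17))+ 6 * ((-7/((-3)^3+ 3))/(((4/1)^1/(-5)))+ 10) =75553845/1114112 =67.82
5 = 5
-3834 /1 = -3834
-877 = -877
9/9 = 1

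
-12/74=-6/37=-0.16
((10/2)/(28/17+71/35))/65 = 595/28431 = 0.02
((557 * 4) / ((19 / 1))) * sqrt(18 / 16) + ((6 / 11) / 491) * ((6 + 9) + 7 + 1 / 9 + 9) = 560 / 16203 + 1671 * sqrt(2) / 19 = 124.41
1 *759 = 759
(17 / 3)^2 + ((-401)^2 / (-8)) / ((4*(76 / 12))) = -4165915 / 5472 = -761.31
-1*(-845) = 845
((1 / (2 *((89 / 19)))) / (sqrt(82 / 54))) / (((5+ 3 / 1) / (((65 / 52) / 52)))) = 285 *sqrt(123) / 12143872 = 0.00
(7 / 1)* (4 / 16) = 7 / 4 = 1.75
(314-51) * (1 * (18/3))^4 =340848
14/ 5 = 2.80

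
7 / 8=0.88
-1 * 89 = -89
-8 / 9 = -0.89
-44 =-44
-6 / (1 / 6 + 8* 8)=-36 / 385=-0.09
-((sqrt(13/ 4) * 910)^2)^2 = -7243230255625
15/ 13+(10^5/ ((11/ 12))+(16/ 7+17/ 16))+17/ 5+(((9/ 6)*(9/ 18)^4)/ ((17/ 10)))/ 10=109098.82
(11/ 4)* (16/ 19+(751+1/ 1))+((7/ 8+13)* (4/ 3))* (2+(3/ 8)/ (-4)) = 2560387/ 1216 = 2105.58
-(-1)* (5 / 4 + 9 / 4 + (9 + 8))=41 / 2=20.50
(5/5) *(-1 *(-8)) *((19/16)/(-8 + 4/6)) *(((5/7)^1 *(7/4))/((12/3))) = -285/704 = -0.40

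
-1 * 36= -36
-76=-76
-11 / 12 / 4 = -11 / 48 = -0.23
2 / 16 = 1 / 8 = 0.12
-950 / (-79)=950 / 79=12.03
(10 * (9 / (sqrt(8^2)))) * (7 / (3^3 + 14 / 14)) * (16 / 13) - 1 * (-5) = 110 / 13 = 8.46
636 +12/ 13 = 8280/ 13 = 636.92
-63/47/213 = -21/3337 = -0.01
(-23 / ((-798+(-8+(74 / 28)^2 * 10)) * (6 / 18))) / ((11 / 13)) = 0.11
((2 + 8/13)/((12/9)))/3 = 17/26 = 0.65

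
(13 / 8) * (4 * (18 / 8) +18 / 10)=351 / 20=17.55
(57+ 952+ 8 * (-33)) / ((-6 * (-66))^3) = 0.00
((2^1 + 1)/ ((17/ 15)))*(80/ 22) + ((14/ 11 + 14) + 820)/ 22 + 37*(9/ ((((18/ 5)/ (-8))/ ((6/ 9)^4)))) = -16425142/ 166617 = -98.58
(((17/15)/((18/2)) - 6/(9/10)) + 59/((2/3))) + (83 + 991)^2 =311460649/270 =1153557.96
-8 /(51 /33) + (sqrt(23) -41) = -41.38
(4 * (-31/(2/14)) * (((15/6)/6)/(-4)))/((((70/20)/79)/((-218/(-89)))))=1334705/267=4998.90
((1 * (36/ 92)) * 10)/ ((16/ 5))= 225/ 184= 1.22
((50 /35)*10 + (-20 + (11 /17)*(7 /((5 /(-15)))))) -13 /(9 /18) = -5391 /119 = -45.30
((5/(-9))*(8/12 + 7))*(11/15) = -3.12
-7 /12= -0.58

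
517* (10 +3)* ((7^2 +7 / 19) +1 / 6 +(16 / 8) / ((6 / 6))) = 39485875 / 114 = 346367.32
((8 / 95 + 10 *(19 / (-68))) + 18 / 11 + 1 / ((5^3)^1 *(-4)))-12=-23228703 / 1776500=-13.08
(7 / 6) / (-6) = -7 / 36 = -0.19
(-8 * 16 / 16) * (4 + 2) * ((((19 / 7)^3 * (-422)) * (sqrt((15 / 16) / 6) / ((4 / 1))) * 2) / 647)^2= -318.97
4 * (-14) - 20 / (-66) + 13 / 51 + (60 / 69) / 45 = -2145359 / 38709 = -55.42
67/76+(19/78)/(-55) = 142993/163020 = 0.88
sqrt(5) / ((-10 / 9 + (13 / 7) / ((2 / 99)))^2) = 0.00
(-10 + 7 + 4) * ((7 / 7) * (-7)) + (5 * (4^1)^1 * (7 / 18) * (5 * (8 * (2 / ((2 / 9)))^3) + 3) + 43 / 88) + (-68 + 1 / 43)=2574052891 / 11352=226748.85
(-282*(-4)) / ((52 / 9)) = 2538 / 13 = 195.23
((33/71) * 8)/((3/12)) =1056/71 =14.87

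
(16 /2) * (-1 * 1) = -8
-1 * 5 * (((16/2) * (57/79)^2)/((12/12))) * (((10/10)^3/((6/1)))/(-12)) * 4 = 7220/6241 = 1.16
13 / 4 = 3.25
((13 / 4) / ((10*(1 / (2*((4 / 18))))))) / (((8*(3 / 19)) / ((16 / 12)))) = 247 / 1620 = 0.15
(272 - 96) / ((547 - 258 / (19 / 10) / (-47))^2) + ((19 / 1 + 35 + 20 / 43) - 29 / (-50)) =2594312929452377 / 47130166535650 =55.05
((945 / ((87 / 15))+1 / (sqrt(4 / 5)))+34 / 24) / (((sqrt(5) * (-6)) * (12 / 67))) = -3831931 * sqrt(5) / 125280 - 67 / 144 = -68.86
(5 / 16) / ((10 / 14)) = 7 / 16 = 0.44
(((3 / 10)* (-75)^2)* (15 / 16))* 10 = 253125 / 16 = 15820.31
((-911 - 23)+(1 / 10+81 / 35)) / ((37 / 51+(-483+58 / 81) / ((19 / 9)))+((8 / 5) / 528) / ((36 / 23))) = 25023025764 / 6116791037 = 4.09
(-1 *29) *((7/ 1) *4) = -812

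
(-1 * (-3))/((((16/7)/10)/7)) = 735/8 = 91.88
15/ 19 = 0.79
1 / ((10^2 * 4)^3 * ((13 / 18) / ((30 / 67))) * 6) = 9 / 5574400000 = 0.00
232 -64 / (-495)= 114904 / 495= 232.13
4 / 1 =4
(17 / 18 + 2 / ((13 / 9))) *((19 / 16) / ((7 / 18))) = 10355 / 1456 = 7.11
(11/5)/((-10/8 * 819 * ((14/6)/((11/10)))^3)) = -43923/195081250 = -0.00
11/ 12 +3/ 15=67/ 60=1.12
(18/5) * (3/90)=0.12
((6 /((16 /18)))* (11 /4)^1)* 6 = 891 /8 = 111.38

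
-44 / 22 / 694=-1 / 347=-0.00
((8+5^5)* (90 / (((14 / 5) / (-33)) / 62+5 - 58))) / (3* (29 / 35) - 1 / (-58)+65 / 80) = -900868122000 / 561420961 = -1604.62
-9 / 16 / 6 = -3 / 32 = -0.09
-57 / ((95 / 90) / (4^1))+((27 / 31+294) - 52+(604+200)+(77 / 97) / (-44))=9993499 / 12028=830.85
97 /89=1.09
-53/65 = -0.82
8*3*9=216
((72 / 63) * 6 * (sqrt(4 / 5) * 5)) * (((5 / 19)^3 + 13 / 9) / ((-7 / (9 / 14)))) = -4334016 * sqrt(5) / 2352637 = -4.12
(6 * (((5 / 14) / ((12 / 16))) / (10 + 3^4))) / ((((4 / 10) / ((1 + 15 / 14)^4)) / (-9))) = -159138225 / 12235496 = -13.01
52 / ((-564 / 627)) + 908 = 850.19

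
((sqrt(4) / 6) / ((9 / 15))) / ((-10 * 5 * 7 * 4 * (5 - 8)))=1 / 7560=0.00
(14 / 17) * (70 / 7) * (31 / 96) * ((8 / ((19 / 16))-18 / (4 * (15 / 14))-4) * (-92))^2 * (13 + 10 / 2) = 26614986636 / 30685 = 867361.47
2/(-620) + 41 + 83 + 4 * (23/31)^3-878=-752.37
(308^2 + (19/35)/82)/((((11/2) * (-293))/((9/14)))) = -2450337291/64750070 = -37.84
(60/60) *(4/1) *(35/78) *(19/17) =1330/663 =2.01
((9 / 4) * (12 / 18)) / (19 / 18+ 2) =27 / 55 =0.49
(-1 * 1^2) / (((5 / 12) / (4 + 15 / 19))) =-1092 / 95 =-11.49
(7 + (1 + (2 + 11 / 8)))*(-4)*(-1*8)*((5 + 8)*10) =47320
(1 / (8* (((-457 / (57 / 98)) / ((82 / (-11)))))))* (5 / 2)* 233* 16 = 2722605 / 246323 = 11.05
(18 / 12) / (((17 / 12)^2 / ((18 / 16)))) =243 / 289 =0.84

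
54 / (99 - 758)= -0.08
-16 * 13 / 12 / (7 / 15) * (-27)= 7020 / 7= 1002.86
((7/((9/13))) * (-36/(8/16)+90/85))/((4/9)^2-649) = 987714/893401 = 1.11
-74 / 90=-37 / 45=-0.82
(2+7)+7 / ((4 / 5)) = 71 / 4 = 17.75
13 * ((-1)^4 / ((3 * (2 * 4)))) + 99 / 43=2935 / 1032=2.84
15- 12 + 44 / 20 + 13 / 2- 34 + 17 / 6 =-292 / 15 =-19.47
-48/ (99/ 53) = -848/ 33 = -25.70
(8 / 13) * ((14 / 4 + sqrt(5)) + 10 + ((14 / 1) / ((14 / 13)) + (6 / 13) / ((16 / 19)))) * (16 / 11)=128 * sqrt(5) / 143 + 45008 / 1859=26.21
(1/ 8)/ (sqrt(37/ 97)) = sqrt(3589)/ 296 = 0.20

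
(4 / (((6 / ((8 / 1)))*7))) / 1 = 16 / 21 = 0.76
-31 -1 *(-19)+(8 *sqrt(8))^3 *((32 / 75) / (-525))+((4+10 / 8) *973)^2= 417507297 / 16 -262144 *sqrt(2) / 39375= 26094196.65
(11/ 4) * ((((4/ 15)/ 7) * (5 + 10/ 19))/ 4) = 11/ 76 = 0.14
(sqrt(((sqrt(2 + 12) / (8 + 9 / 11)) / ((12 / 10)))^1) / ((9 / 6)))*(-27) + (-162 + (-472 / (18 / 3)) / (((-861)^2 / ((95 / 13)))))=-4683688498 / 28911519- 3*sqrt(16005)*2^(3 / 4)*7^(1 / 4) / 97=-172.70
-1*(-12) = 12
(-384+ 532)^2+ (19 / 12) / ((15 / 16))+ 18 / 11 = 10844126 / 495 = 21907.33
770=770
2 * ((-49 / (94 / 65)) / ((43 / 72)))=-229320 / 2021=-113.47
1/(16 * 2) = 1/32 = 0.03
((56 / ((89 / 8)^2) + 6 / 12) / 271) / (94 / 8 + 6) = 30178 / 152407961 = 0.00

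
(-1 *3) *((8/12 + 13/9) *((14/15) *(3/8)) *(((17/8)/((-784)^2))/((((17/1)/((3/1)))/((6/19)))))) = -3/7024640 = -0.00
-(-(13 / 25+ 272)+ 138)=3363 / 25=134.52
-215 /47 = -4.57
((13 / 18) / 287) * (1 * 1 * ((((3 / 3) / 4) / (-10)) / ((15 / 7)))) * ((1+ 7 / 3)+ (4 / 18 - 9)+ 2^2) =169 / 3985200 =0.00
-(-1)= 1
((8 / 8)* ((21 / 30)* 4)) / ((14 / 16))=16 / 5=3.20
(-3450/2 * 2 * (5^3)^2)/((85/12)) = -129375000/17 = -7610294.12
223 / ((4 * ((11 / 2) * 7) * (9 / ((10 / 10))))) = 223 / 1386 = 0.16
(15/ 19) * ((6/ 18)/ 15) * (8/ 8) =0.02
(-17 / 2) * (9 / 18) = -17 / 4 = -4.25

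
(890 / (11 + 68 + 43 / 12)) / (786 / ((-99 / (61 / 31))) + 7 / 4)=-43702560 / 56256097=-0.78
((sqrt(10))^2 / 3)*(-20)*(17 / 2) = -1700 / 3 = -566.67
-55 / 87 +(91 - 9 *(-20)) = 23522 / 87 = 270.37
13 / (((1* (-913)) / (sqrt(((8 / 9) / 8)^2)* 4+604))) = -70720 / 8217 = -8.61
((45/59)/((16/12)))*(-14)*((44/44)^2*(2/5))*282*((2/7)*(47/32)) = -178929/472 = -379.09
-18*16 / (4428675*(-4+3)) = 32 / 492075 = 0.00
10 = 10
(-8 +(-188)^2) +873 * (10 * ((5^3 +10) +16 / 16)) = 1222616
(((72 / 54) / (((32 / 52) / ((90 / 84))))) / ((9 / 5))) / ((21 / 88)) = 7150 / 1323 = 5.40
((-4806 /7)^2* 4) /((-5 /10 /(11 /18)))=-112921776 /49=-2304526.04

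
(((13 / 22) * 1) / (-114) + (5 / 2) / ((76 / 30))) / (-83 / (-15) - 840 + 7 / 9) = -18465 / 15681688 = -0.00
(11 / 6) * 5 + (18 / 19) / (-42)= 9.14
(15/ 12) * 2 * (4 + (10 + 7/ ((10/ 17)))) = 259/ 4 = 64.75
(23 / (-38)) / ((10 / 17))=-391 / 380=-1.03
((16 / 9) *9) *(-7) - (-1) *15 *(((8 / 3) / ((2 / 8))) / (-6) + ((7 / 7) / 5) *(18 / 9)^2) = -380 / 3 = -126.67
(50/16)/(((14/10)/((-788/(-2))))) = 24625/28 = 879.46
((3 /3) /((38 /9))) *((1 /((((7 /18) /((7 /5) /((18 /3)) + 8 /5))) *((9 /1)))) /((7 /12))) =198 /931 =0.21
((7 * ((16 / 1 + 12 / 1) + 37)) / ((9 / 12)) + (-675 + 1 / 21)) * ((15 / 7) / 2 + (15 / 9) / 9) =-113525 / 1323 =-85.81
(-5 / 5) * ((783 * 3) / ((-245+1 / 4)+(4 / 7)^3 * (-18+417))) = 15876 / 1151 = 13.79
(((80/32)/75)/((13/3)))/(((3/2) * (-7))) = -1/1365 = -0.00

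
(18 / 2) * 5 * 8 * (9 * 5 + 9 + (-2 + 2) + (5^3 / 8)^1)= 25065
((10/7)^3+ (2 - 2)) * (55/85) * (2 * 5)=110000/5831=18.86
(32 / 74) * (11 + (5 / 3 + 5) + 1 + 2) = 992 / 111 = 8.94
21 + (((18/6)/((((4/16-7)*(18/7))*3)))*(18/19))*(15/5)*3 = 20.51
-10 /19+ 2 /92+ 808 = 705751 /874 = 807.50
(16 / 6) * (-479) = -1277.33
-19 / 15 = -1.27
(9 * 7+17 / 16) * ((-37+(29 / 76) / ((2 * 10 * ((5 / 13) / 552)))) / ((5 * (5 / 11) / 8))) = -4120787 / 1900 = -2168.84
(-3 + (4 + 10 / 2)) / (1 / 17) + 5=107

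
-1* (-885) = 885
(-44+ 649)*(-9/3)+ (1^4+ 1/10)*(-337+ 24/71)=-1551583/710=-2185.33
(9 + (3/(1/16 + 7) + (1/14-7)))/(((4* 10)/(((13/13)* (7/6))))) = 3949/54240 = 0.07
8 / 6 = 4 / 3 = 1.33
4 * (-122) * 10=-4880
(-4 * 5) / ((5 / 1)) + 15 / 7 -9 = -76 / 7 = -10.86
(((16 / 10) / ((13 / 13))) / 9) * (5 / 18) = 0.05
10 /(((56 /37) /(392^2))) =1015280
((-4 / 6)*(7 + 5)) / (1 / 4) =-32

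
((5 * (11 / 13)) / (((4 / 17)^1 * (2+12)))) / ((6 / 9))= 1.93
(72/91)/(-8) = -9/91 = -0.10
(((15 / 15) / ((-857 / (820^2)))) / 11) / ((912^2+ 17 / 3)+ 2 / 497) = -1002548400 / 11690788081093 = -0.00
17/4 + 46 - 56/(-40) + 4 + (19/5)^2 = 7009/100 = 70.09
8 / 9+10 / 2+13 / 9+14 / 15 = 124 / 15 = 8.27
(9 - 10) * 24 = -24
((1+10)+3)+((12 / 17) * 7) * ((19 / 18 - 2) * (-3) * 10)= 154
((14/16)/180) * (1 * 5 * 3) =7/96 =0.07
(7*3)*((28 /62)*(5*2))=2940 /31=94.84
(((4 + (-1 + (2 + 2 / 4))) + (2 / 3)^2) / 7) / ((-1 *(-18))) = 107 / 2268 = 0.05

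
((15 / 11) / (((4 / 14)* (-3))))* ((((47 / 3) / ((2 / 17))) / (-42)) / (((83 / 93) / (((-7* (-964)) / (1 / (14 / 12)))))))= 1462485605 / 32868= 44495.73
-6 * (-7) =42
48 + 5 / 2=101 / 2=50.50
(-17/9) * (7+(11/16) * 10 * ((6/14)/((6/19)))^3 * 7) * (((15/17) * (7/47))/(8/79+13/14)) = -157682815/5139168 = -30.68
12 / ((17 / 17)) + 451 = 463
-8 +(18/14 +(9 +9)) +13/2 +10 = 389/14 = 27.79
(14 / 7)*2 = 4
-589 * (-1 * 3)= 1767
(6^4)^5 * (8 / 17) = 29249267520503808 / 17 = 1720545148264929.88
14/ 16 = 7/ 8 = 0.88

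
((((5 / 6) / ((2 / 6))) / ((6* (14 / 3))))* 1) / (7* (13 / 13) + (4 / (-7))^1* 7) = 5 / 168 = 0.03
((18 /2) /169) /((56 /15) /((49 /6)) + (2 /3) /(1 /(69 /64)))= 0.05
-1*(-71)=71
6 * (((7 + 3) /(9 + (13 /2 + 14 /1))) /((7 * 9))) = 40 /1239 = 0.03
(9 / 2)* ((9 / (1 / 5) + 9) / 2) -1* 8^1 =227 / 2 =113.50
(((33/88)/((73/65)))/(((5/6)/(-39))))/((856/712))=-406107/31244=-13.00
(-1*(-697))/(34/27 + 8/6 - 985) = -18819/26525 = -0.71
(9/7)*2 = 18/7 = 2.57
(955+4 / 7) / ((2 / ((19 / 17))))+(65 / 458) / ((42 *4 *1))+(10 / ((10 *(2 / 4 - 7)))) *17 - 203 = 5583999829 / 17004624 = 328.38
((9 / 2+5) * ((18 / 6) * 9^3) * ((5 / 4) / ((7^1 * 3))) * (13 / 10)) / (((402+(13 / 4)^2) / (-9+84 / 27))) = -1060371 / 46207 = -22.95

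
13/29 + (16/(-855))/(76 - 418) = 0.45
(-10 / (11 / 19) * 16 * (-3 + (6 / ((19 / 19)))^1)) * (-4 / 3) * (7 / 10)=773.82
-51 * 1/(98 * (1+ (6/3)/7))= -17/42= -0.40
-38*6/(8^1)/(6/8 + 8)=-114/35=-3.26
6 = 6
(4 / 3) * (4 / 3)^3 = 256 / 81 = 3.16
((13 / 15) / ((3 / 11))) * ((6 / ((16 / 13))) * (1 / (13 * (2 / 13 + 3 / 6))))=1859 / 1020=1.82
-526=-526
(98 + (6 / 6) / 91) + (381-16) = 42134 / 91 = 463.01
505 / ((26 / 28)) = 7070 / 13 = 543.85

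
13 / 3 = 4.33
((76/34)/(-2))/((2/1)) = -19/34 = -0.56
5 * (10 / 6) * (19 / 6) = 475 / 18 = 26.39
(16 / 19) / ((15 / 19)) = 16 / 15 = 1.07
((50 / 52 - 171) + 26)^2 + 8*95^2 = 62832225 / 676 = 92947.08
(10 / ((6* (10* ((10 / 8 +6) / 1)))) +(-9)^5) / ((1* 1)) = -59048.98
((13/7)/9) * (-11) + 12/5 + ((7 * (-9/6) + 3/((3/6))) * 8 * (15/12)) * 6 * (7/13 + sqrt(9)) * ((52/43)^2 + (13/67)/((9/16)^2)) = -77379248797/39023145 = -1982.91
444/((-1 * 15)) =-148/5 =-29.60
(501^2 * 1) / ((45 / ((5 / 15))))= 27889 / 15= 1859.27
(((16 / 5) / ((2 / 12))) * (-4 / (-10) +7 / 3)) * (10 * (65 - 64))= 524.80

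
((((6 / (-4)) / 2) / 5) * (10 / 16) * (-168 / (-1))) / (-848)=63 / 3392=0.02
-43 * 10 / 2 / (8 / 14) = -1505 / 4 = -376.25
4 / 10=2 / 5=0.40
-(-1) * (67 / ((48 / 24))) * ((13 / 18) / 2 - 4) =-8777 / 72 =-121.90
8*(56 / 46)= 224 / 23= 9.74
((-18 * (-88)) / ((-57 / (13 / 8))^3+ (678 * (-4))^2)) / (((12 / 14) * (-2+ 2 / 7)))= -1184183 / 8031996576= -0.00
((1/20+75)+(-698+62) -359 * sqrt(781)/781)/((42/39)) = -145847/280 -4667 * sqrt(781)/10934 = -532.81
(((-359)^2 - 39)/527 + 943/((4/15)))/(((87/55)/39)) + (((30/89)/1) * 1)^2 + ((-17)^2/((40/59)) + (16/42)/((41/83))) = 390410356512127303/4169190784920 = 93641.76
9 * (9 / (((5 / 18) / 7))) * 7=71442 / 5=14288.40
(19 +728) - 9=738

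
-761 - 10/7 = -5337/7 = -762.43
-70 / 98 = -5 / 7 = -0.71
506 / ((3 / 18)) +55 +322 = 3413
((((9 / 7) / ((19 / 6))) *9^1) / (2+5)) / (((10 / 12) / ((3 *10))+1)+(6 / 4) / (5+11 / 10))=1067256 / 2604007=0.41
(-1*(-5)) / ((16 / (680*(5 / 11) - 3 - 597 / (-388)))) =6564815 / 68288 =96.13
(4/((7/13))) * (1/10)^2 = 13/175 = 0.07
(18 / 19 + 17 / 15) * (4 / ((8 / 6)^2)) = 1779 / 380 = 4.68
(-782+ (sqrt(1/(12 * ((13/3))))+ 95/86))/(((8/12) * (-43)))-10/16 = 393697/14792-3 * sqrt(13)/2236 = 26.61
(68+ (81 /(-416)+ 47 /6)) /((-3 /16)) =-94397 /234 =-403.41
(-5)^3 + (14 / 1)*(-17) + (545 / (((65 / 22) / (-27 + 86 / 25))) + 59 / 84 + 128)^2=13254617116726129 / 745290000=17784509.54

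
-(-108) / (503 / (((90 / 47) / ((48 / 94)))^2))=6075 / 2012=3.02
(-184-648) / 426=-416 / 213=-1.95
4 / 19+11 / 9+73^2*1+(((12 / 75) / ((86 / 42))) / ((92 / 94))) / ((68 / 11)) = 766257694147 / 143751150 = 5330.45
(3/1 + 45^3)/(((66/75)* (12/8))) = 759400/11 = 69036.36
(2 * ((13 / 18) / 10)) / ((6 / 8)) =26 / 135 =0.19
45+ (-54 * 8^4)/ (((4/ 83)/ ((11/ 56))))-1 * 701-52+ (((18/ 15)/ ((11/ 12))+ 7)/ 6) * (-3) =-694720519/ 770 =-902234.44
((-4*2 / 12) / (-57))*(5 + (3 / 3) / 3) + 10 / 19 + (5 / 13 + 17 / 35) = 340558 / 233415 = 1.46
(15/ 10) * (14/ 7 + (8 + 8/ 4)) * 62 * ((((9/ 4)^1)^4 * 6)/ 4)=5491557/ 128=42902.79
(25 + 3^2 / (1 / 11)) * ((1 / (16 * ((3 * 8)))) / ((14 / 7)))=31 / 192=0.16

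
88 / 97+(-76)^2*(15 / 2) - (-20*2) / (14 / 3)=29420716 / 679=43329.48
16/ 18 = 8/ 9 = 0.89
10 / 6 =5 / 3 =1.67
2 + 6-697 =-689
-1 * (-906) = 906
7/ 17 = 0.41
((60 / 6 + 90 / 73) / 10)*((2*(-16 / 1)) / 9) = -2624 / 657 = -3.99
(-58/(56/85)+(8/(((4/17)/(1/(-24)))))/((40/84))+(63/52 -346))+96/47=-74207083/171080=-433.76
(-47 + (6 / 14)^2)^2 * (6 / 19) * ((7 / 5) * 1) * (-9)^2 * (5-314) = -790281063864 / 32585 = -24252909.74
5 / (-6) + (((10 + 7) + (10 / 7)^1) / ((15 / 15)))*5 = 91.31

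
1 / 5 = 0.20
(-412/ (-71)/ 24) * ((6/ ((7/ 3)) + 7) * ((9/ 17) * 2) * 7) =20703/ 1207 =17.15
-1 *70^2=-4900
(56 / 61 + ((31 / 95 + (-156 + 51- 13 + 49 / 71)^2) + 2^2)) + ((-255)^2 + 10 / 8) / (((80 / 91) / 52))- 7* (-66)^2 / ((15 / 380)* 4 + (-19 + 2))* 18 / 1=363886840111771 / 93480304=3892657.86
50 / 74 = 25 / 37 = 0.68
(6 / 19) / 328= 0.00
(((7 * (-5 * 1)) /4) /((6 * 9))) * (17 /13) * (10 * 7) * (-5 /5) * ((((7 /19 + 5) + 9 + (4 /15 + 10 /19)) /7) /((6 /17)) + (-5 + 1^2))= 31.69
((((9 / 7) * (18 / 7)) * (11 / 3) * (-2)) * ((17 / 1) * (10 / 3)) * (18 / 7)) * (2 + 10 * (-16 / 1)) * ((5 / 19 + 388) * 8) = 1733787026.13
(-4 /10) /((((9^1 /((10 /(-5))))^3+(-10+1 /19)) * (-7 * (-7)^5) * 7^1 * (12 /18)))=152 /21086818515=0.00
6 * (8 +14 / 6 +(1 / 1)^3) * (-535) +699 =-35681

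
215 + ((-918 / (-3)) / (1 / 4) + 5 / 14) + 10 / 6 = 60523 / 42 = 1441.02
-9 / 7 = -1.29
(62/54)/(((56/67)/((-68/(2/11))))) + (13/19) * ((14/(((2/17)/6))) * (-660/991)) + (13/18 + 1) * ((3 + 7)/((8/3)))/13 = -310373433581/370102824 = -838.61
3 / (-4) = -3 / 4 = -0.75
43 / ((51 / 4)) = 172 / 51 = 3.37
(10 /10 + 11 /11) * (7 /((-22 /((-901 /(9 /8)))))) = 50456 /99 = 509.66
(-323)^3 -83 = -33698350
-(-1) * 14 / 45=14 / 45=0.31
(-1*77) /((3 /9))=-231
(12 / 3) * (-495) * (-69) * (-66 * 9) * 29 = -2353416120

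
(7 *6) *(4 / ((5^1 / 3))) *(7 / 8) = 441 / 5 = 88.20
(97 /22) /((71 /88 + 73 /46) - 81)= -8924 /159099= -0.06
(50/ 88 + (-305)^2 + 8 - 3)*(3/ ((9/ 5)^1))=155050.95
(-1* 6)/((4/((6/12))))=-3/4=-0.75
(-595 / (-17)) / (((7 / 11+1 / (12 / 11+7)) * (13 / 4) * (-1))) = -34265 / 2418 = -14.17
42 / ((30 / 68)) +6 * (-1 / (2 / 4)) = 416 / 5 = 83.20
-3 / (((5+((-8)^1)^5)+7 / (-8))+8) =8 / 87349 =0.00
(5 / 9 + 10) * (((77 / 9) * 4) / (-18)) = -14630 / 729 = -20.07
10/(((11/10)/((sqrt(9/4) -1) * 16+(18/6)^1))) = 100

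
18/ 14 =9/ 7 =1.29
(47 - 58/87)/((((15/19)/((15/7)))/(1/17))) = 2641/357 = 7.40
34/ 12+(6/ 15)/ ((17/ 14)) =1613/ 510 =3.16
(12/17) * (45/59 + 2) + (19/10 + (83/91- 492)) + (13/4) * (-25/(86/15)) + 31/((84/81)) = -74023154841/156989560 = -471.52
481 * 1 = 481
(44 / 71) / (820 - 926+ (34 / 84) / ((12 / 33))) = -7392 / 1251091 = -0.01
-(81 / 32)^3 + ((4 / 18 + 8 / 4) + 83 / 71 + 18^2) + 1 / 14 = 45619481111 / 146571264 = 311.24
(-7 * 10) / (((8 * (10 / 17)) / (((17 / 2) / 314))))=-2023 / 5024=-0.40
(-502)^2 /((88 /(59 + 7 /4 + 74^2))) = 1395283147 /88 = 15855490.31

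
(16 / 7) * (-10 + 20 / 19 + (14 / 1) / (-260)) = -177864 / 8645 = -20.57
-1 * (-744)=744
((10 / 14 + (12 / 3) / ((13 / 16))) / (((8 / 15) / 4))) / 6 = 2565 / 364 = 7.05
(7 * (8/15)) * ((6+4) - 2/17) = 3136/85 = 36.89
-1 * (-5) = 5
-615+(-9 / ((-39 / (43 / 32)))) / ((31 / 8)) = -991251 / 1612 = -614.92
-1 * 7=-7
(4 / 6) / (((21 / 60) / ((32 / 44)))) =320 / 231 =1.39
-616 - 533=-1149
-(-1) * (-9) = -9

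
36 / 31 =1.16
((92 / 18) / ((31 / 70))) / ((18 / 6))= 3220 / 837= 3.85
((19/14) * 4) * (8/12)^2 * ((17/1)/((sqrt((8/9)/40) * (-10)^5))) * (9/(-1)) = 969 * sqrt(5)/87500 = 0.02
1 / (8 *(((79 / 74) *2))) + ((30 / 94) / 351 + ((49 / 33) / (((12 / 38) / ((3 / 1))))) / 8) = 139361023 / 76458096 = 1.82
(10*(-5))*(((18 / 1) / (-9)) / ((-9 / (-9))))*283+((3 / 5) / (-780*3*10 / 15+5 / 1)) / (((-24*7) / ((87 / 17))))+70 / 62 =6493858205697 / 229455800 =28301.13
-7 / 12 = -0.58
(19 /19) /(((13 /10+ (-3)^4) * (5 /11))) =22 /823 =0.03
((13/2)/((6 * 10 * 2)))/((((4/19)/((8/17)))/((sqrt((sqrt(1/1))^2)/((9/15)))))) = 247/1224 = 0.20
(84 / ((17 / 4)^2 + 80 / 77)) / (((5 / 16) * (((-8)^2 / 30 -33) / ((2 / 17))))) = -0.05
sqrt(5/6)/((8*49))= sqrt(30)/2352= 0.00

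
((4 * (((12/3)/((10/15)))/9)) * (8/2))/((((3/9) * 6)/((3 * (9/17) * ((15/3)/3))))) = 240/17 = 14.12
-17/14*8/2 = -34/7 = -4.86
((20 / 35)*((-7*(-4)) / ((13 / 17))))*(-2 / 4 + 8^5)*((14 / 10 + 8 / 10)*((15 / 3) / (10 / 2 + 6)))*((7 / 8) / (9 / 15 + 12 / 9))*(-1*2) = -233959950 / 377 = -620583.42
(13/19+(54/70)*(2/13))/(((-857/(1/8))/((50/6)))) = -34705/35562072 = -0.00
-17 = -17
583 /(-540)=-583 /540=-1.08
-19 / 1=-19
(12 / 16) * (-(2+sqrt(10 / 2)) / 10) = -3 * sqrt(5) / 40 - 3 / 20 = -0.32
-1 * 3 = -3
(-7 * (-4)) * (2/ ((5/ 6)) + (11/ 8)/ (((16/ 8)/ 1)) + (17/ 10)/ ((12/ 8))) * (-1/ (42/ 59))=-59767/ 360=-166.02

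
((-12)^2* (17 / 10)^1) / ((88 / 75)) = 2295 / 11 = 208.64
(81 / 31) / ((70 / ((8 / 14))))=162 / 7595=0.02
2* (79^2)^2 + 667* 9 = 77906165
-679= -679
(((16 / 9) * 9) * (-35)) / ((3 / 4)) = -2240 / 3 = -746.67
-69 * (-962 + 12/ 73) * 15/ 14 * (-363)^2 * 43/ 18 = 22875640629435/ 1022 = 22383210009.23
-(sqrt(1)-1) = 0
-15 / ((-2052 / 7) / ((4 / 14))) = 5 / 342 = 0.01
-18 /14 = -9 /7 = -1.29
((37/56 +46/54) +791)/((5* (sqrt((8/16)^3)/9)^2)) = 102709.63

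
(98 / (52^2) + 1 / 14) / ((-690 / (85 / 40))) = -0.00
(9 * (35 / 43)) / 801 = 0.01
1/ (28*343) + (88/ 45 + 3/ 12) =476621/ 216090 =2.21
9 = 9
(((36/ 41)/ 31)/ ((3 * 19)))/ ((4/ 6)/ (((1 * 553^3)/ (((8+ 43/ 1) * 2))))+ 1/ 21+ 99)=1522011393/ 303375042935879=0.00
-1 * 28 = -28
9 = 9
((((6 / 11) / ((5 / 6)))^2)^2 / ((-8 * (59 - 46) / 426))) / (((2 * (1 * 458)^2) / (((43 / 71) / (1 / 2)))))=-13541904 / 6238283033125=-0.00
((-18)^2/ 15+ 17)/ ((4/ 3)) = 579/ 20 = 28.95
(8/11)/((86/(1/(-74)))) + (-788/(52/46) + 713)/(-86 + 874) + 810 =145220599859/179280244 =810.02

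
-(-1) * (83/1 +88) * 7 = 1197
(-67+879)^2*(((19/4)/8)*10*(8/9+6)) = 242721010/9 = 26969001.11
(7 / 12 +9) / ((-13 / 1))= -115 / 156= -0.74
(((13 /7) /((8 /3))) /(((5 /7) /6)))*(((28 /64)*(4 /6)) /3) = 91 /160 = 0.57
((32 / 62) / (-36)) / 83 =-4 / 23157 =-0.00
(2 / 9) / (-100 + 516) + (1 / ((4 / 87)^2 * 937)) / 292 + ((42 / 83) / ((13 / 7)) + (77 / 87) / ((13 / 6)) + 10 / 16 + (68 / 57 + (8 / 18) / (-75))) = 4383680840806151 / 1756787535172800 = 2.50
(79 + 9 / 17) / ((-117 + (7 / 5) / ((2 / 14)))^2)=4225 / 610504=0.01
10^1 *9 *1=90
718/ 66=359/ 33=10.88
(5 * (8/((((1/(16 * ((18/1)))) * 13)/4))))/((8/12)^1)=69120/13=5316.92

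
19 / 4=4.75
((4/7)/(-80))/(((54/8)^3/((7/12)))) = -4/295245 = -0.00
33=33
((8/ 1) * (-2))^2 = 256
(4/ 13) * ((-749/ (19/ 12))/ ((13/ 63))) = -2264976/ 3211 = -705.38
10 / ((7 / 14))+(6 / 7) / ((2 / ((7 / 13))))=263 / 13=20.23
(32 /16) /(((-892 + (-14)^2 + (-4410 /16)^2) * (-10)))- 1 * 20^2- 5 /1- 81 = -11706478894 /24087405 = -486.00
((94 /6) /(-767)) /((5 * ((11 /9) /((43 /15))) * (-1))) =2021 /210925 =0.01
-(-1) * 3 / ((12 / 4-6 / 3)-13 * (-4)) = 3 / 53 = 0.06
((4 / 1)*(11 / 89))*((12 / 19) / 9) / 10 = 0.00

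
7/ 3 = 2.33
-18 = -18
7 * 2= 14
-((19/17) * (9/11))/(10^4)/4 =-171/7480000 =-0.00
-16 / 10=-8 / 5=-1.60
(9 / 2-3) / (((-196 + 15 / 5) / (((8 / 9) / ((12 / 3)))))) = -1 / 579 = -0.00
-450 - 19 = -469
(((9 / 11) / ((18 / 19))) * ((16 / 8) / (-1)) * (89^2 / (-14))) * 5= 752495 / 154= 4886.33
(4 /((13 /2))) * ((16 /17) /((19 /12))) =1536 /4199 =0.37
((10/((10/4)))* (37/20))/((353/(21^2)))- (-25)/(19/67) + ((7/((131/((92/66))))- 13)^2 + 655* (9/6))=1562986886394389/1253426226030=1246.97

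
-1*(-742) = 742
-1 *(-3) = 3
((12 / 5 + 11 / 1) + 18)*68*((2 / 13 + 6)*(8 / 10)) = 683264 / 65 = 10511.75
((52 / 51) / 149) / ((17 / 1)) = 52 / 129183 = 0.00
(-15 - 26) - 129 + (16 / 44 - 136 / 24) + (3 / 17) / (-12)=-393413 / 2244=-175.32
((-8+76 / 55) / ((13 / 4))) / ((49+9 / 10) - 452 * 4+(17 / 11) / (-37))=8288 / 7155637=0.00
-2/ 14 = -1/ 7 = -0.14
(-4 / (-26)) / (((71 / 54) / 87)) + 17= 25087 / 923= 27.18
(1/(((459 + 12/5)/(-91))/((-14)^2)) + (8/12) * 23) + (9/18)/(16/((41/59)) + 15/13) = -1385566213/59460618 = -23.30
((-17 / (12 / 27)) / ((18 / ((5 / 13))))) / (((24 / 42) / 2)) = -595 / 208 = -2.86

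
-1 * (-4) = 4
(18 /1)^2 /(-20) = -81 /5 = -16.20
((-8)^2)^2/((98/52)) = 106496/49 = 2173.39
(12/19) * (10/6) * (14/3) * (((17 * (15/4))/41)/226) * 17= 50575/88027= 0.57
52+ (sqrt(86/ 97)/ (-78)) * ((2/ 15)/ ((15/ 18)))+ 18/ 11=590/ 11 - 2 * sqrt(8342)/ 94575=53.63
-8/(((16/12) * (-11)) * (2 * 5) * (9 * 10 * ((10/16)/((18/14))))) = 12/9625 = 0.00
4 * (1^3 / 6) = 2 / 3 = 0.67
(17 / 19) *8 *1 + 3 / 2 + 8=633 / 38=16.66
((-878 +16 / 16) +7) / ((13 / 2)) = -1740 / 13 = -133.85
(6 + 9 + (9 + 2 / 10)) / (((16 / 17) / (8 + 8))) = 2057 / 5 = 411.40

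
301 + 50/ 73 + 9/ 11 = 242910/ 803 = 302.50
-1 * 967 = -967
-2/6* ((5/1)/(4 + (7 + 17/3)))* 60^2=-360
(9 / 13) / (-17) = -9 / 221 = -0.04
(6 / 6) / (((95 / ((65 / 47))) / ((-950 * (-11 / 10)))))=715 / 47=15.21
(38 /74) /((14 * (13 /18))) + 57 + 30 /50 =970551 /16835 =57.65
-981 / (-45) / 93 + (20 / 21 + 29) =98258 / 3255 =30.19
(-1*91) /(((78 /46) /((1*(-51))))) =2737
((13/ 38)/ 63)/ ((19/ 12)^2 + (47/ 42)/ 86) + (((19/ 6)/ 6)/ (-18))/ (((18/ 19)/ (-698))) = 261487902679/ 12103003800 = 21.61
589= 589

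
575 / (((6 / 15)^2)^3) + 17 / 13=140382.17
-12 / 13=-0.92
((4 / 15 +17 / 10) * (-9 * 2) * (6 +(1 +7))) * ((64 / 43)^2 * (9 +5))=-142098432 / 9245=-15370.30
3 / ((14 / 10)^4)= 0.78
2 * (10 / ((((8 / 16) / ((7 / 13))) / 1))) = 280 / 13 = 21.54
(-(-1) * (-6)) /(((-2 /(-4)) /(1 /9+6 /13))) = -268 /39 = -6.87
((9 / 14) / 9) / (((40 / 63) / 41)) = 369 / 80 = 4.61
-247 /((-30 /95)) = 4693 /6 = 782.17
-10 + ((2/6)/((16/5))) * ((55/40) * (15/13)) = -16365/1664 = -9.83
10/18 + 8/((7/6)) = 467/63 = 7.41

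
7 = 7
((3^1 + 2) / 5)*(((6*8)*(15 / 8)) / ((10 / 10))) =90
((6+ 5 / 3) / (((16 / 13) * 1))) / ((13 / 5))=115 / 48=2.40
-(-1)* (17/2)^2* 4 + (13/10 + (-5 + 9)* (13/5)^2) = 15867/50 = 317.34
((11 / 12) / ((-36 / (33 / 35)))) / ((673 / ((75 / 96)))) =-605 / 21708288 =-0.00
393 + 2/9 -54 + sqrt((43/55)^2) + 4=170282/495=344.00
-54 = -54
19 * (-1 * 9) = -171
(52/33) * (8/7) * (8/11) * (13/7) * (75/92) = 270400/136367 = 1.98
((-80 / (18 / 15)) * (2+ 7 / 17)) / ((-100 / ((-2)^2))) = 6.43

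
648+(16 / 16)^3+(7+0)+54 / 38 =657.42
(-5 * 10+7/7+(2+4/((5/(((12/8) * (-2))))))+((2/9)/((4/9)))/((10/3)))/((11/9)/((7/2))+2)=-12411/592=-20.96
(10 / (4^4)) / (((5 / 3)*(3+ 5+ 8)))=3 / 2048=0.00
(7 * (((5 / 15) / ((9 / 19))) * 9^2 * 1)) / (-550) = -399 / 550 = -0.73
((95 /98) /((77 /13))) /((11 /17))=20995 /83006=0.25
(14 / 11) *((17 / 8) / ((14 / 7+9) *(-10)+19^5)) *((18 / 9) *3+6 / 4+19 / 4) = 5831 / 435774064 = 0.00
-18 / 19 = -0.95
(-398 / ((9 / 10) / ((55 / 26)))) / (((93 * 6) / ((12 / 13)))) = -218900 / 141453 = -1.55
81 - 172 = -91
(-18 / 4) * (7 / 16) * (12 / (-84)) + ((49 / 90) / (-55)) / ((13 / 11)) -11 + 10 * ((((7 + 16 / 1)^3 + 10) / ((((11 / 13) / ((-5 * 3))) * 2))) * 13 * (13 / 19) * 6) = -102439186557121 / 1778400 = -57601881.78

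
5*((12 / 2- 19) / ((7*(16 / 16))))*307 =-19955 / 7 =-2850.71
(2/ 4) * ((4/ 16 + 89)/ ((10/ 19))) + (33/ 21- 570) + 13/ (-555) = -6012917/ 12432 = -483.66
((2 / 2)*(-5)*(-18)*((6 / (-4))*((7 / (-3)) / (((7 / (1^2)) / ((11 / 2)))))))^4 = 60037250625 / 16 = 3752328164.06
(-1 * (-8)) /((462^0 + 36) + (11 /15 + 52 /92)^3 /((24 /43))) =985527000 /5041357607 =0.20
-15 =-15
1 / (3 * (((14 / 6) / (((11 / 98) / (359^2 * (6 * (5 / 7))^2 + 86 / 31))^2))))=116281 / 362030575045853419888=0.00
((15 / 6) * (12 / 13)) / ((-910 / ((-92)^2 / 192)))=-529 / 4732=-0.11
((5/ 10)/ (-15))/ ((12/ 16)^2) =-0.06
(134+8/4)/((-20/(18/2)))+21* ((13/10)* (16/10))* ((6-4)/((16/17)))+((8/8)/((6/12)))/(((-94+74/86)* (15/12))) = 1265693/40050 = 31.60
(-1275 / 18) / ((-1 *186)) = 425 / 1116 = 0.38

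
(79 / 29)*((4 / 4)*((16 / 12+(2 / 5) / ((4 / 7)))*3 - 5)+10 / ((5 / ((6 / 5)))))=553 / 58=9.53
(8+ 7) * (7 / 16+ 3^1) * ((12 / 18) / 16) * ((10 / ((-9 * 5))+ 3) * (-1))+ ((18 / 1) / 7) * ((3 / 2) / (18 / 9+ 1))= -37757 / 8064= -4.68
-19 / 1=-19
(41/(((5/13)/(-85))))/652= -9061/652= -13.90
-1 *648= -648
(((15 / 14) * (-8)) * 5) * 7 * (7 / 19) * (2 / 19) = -4200 / 361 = -11.63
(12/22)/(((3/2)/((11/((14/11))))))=22/7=3.14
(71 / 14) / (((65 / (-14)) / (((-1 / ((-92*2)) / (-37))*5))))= 71 / 88504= 0.00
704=704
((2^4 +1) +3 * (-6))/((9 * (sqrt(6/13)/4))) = -2 * sqrt(78)/27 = -0.65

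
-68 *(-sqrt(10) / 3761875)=68 *sqrt(10) / 3761875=0.00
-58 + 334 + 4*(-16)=212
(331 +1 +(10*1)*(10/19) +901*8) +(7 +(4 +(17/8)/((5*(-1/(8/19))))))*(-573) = 1344.80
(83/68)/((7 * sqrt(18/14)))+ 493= 83 * sqrt(7)/1428+ 493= 493.15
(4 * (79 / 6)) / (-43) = -1.22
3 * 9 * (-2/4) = -27/2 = -13.50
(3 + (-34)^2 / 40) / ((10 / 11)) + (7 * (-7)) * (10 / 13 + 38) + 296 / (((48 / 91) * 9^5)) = -429399127951 / 230291100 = -1864.59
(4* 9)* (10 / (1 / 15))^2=810000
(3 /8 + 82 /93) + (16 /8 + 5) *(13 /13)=6143 /744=8.26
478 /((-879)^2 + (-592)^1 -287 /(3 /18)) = 478 /770327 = 0.00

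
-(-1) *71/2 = 71/2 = 35.50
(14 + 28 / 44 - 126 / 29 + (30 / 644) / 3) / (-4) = -1058721 / 410872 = -2.58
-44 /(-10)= 22 /5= 4.40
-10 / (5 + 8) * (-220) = 2200 / 13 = 169.23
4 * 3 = 12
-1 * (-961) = 961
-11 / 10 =-1.10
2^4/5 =16/5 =3.20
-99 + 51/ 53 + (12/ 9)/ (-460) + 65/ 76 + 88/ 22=-129495983/ 1389660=-93.19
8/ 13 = 0.62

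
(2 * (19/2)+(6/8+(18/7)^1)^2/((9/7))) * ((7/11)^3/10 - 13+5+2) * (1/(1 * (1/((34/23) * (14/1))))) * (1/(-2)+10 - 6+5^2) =-238013544597/2449040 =-97186.47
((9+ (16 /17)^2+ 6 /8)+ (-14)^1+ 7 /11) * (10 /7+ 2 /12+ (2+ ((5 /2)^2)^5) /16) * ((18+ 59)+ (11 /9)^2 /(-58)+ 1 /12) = -5165305859100971987 /41108607074304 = -125650.23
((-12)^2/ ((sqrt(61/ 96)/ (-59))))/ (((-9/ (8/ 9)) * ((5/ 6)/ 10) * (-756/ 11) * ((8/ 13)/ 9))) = -539968 * sqrt(366)/ 3843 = -2688.06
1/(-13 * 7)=-1/91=-0.01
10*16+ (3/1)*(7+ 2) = 187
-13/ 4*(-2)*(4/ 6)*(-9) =-39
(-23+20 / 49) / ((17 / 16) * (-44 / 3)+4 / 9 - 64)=39852 / 139601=0.29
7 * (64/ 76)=112/ 19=5.89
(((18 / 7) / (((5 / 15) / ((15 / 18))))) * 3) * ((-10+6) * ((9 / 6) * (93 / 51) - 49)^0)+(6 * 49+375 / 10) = 3561 / 14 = 254.36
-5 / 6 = -0.83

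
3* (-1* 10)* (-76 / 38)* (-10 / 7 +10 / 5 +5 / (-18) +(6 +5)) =14230 / 21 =677.62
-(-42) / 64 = 21 / 32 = 0.66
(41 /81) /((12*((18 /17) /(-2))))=-697 /8748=-0.08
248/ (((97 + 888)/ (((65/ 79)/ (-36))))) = -806/ 140067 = -0.01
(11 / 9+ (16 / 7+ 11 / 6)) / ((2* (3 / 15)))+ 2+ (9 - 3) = 5381 / 252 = 21.35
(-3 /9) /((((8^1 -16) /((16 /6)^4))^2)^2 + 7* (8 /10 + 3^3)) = -343597383680 /200592798293199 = -0.00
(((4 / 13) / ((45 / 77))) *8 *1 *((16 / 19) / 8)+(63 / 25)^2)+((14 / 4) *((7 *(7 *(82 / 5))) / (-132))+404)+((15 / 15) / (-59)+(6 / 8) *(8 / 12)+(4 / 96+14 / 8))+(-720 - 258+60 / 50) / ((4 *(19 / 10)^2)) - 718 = -53985444410749 / 137059065000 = -393.88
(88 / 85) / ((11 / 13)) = 104 / 85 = 1.22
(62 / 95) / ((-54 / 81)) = -93 / 95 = -0.98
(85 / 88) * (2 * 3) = 255 / 44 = 5.80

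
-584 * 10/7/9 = -5840/63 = -92.70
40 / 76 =10 / 19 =0.53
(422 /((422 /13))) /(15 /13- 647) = -169 /8396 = -0.02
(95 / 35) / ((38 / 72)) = 36 / 7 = 5.14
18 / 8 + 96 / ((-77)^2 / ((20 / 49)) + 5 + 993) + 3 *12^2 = 539313177 / 1241924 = 434.26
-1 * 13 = -13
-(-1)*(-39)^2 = 1521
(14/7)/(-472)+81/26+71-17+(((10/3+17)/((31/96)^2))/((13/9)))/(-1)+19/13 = -17332919/226796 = -76.43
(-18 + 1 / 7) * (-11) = 1375 / 7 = 196.43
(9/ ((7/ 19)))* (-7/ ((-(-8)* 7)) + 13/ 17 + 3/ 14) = 139023/ 6664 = 20.86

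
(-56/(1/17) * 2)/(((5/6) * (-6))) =380.80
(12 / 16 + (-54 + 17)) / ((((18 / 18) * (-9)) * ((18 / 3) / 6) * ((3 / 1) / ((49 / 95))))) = 1421 / 2052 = 0.69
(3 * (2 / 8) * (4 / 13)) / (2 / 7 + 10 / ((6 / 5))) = 63 / 2353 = 0.03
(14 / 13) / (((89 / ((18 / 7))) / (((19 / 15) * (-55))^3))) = -36517316 / 3471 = -10520.69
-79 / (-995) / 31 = 79 / 30845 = 0.00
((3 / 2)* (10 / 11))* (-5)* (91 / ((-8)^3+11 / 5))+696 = 697.22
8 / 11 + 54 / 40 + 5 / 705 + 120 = 3787057 / 31020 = 122.08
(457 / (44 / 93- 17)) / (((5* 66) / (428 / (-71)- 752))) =63.52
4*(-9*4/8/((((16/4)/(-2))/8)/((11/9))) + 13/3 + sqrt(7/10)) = 2*sqrt(70)/5 + 316/3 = 108.68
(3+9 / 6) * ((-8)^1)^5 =-147456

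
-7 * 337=-2359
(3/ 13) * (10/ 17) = 30/ 221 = 0.14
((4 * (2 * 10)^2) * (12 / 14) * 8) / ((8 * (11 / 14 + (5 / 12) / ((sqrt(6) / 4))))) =5702400 / 817 - 2016000 * sqrt(6) / 817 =935.41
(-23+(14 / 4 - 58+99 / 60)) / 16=-1517 / 320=-4.74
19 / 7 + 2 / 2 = 26 / 7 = 3.71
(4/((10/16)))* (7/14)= 16/5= 3.20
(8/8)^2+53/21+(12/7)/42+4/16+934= 551435/588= 937.81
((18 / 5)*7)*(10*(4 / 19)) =1008 / 19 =53.05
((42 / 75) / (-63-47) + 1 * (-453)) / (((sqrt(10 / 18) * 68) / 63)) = -58862349 * sqrt(5) / 233750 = -563.08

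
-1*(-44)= 44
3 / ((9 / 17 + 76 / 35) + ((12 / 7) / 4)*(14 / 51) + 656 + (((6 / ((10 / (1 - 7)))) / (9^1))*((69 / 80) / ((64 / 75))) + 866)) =913920 / 464397539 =0.00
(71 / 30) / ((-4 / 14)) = -8.28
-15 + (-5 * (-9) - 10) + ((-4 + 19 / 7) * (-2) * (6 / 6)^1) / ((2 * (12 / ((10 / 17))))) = 4775 / 238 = 20.06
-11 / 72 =-0.15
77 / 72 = 1.07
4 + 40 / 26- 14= -8.46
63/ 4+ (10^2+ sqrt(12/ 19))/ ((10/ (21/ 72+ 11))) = 271 *sqrt(57)/ 2280+ 386/ 3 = 129.56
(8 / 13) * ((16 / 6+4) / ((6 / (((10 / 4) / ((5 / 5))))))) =200 / 117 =1.71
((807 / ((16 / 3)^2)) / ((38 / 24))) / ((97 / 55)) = 1198395 / 117952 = 10.16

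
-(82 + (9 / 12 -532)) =1797 / 4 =449.25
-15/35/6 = -1/14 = -0.07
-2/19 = -0.11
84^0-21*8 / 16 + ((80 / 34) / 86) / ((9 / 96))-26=-154423 / 4386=-35.21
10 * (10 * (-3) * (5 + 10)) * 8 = -36000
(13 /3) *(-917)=-11921 /3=-3973.67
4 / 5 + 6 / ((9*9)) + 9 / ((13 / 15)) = 19759 / 1755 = 11.26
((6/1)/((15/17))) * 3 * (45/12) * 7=1071/2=535.50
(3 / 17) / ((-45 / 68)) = -4 / 15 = -0.27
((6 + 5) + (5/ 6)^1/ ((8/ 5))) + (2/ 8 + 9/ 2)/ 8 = 12.11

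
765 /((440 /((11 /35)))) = 153 /280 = 0.55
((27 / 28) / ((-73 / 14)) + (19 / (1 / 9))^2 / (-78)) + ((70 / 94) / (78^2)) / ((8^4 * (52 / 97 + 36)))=-113651556631853029 / 303014621085696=-375.07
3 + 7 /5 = 22 /5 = 4.40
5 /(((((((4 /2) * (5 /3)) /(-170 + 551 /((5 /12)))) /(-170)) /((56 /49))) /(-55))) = 129299280 /7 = 18471325.71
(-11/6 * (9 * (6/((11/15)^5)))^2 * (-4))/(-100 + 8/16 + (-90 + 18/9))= -5978711250000/2357947691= -2535.56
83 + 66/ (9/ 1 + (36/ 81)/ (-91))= 665515/ 7367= 90.34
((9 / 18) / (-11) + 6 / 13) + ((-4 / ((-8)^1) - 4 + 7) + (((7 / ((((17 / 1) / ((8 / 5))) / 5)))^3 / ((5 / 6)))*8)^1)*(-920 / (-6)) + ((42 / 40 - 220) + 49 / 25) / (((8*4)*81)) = 1075499684387851 / 20233699200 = 53153.88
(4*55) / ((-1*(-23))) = 9.57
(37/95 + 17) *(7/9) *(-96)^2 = 11841536/95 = 124647.75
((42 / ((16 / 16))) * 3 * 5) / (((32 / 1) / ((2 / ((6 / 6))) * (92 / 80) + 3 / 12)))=3213 / 64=50.20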